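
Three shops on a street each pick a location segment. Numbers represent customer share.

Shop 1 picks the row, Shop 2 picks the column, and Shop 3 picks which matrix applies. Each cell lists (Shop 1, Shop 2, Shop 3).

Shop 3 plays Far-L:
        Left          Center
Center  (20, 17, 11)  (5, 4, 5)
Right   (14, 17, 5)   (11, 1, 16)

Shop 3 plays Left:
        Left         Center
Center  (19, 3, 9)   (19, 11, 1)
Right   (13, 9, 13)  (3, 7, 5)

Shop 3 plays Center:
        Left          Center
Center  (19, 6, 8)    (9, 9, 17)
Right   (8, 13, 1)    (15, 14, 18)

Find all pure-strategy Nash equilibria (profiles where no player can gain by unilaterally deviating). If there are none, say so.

The pure Nash equilibria are (Center, Left, Far-L), (Right, Center, Center).

Shop 1 against (Left, Far-L): payoffs 20, 14 → best response Center.
Shop 1 against (Left, Left): payoffs 19, 13 → best response Center.
Shop 1 against (Left, Center): payoffs 19, 8 → best response Center.
Shop 1 against (Center, Far-L): payoffs 5, 11 → best response Right.
Shop 1 against (Center, Left): payoffs 19, 3 → best response Center.
Shop 1 against (Center, Center): payoffs 9, 15 → best response Right.
Shop 2 against (Center, Far-L): payoffs 17, 4 → best response Left.
Shop 2 against (Center, Left): payoffs 3, 11 → best response Center.
Shop 2 against (Center, Center): payoffs 6, 9 → best response Center.
Shop 2 against (Right, Far-L): payoffs 17, 1 → best response Left.
Shop 2 against (Right, Left): payoffs 9, 7 → best response Left.
Shop 2 against (Right, Center): payoffs 13, 14 → best response Center.
Shop 3 against (Center, Left): payoffs 11, 9, 8 → best response Far-L.
Shop 3 against (Center, Center): payoffs 5, 1, 17 → best response Center.
Shop 3 against (Right, Left): payoffs 5, 13, 1 → best response Left.
Shop 3 against (Right, Center): payoffs 16, 5, 18 → best response Center.
Mutual best responses: (Center, Left, Far-L); (Right, Center, Center).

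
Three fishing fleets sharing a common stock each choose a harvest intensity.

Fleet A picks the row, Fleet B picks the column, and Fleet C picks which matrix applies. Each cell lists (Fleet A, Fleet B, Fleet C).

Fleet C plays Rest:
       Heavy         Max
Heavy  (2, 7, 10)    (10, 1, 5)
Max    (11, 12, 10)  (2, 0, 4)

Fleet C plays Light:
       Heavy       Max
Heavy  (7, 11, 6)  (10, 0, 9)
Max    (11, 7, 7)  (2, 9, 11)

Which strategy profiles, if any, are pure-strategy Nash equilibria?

Check each profile: it is a Nash equilibrium iff no player can strictly gain by switching unilaterally.
(Heavy, Heavy, Rest): Fleet A can switch to Max (2 → 11). Not NE.
(Heavy, Heavy, Light): Fleet A can switch to Max (7 → 11). Not NE.
(Heavy, Max, Rest): Fleet B can switch to Heavy (1 → 7). Not NE.
(Heavy, Max, Light): Fleet B can switch to Heavy (0 → 11). Not NE.
(Max, Heavy, Rest): Fleet A gets 11, best alternative 2; Fleet B gets 12, best alternative 0; Fleet C gets 10, best alternative 7. No profitable deviation — NE.
(Max, Heavy, Light): Fleet B can switch to Max (7 → 9). Not NE.
(Max, Max, Rest): Fleet A can switch to Heavy (2 → 10). Not NE.
(The remaining 1 profile has a profitable deviation by the same check.)

The unique pure-strategy Nash equilibrium is (Max, Heavy, Rest).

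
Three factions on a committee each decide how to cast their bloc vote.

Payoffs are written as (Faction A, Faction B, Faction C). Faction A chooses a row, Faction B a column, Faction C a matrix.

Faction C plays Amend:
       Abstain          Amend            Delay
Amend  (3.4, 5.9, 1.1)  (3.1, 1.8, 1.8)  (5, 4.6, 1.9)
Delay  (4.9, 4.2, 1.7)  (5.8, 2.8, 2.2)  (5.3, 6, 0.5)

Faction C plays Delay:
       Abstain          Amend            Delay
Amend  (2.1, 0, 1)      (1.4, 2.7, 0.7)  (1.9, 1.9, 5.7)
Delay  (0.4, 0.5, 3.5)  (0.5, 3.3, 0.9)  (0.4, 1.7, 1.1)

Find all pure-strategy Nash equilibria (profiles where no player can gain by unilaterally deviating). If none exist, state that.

No pure-strategy Nash equilibrium.

Check each profile: it is a Nash equilibrium iff no player can strictly gain by switching unilaterally.
(Amend, Abstain, Amend): Faction A can switch to Delay (3.4 → 4.9). Not NE.
(Amend, Abstain, Delay): Faction B can switch to Amend (0 → 2.7). Not NE.
(Amend, Amend, Amend): Faction A can switch to Delay (3.1 → 5.8). Not NE.
(Amend, Amend, Delay): Faction C can switch to Amend (0.7 → 1.8). Not NE.
(Amend, Delay, Amend): Faction A can switch to Delay (5 → 5.3). Not NE.
(Amend, Delay, Delay): Faction B can switch to Amend (1.9 → 2.7). Not NE.
(Delay, Abstain, Amend): Faction B can switch to Delay (4.2 → 6). Not NE.
(Delay, Abstain, Delay): Faction A can switch to Amend (0.4 → 2.1). Not NE.
(Delay, Amend, Amend): Faction B can switch to Abstain (2.8 → 4.2). Not NE.
(Delay, Amend, Delay): Faction A can switch to Amend (0.5 → 1.4). Not NE.
(The remaining 2 profiles each have a profitable deviation by the same check.)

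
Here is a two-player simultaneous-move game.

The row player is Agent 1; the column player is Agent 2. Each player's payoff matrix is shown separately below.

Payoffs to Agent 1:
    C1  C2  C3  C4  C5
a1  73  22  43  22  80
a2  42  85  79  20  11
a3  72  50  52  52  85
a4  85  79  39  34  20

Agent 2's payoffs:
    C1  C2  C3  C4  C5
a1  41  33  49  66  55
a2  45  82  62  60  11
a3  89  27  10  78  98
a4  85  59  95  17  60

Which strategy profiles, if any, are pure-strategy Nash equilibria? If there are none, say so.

The pure Nash equilibria are (a2, C2); (a3, C5).

Agent 1 against C1: payoffs 73, 42, 72, 85 → best response a4.
Agent 1 against C2: payoffs 22, 85, 50, 79 → best response a2.
Agent 1 against C3: payoffs 43, 79, 52, 39 → best response a2.
Agent 1 against C4: payoffs 22, 20, 52, 34 → best response a3.
Agent 1 against C5: payoffs 80, 11, 85, 20 → best response a3.
Agent 2 against a1: payoffs 41, 33, 49, 66, 55 → best response C4.
Agent 2 against a2: payoffs 45, 82, 62, 60, 11 → best response C2.
Agent 2 against a3: payoffs 89, 27, 10, 78, 98 → best response C5.
Agent 2 against a4: payoffs 85, 59, 95, 17, 60 → best response C3.
Mutual best responses: (a2, C2); (a3, C5).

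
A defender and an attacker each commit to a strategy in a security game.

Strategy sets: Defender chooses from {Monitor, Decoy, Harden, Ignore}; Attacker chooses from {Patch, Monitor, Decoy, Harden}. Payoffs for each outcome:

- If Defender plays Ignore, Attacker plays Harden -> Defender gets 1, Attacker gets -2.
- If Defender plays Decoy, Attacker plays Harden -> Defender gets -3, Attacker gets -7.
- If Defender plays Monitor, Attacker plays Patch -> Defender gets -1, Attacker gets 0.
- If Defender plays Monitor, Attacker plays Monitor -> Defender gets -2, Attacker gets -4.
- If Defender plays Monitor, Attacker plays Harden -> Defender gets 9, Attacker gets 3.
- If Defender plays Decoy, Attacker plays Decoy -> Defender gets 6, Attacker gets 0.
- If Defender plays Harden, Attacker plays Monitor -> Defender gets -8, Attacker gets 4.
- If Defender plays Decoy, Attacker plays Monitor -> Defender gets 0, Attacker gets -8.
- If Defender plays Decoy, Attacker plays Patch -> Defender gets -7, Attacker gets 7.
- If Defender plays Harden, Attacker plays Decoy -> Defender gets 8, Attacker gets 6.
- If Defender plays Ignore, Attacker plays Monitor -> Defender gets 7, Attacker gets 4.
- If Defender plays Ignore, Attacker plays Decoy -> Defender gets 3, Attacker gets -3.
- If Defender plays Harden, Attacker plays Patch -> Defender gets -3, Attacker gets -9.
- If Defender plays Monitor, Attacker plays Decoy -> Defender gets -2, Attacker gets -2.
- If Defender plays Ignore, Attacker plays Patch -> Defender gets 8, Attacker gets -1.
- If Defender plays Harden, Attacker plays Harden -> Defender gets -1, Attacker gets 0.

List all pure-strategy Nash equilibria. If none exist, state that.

The pure Nash equilibria are (Monitor, Harden); (Harden, Decoy); (Ignore, Monitor).

Defender against Patch: payoffs -1, -7, -3, 8 → best response Ignore.
Defender against Monitor: payoffs -2, 0, -8, 7 → best response Ignore.
Defender against Decoy: payoffs -2, 6, 8, 3 → best response Harden.
Defender against Harden: payoffs 9, -3, -1, 1 → best response Monitor.
Attacker against Monitor: payoffs 0, -4, -2, 3 → best response Harden.
Attacker against Decoy: payoffs 7, -8, 0, -7 → best response Patch.
Attacker against Harden: payoffs -9, 4, 6, 0 → best response Decoy.
Attacker against Ignore: payoffs -1, 4, -3, -2 → best response Monitor.
Mutual best responses: (Monitor, Harden); (Harden, Decoy); (Ignore, Monitor).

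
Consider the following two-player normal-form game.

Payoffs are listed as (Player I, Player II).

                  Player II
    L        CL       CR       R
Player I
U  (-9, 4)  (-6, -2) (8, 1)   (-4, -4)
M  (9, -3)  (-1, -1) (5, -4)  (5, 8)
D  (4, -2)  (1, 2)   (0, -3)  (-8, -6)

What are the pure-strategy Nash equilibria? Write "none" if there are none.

(U, L): Player I can switch to M (-9 → 9). Not NE.
(U, CL): Player I can switch to M (-6 → -1). Not NE.
(U, CR): Player II can switch to L (1 → 4). Not NE.
(U, R): Player I can switch to M (-4 → 5). Not NE.
(M, L): Player II can switch to CL (-3 → -1). Not NE.
(M, CL): Player I can switch to D (-1 → 1). Not NE.
(M, CR): Player I can switch to U (5 → 8). Not NE.
(M, R): Player I gets 5, best alternative -4; Player II gets 8, best alternative -1. No profitable deviation — NE.
(D, L): Player I can switch to M (4 → 9). Not NE.
(D, CL): Player I gets 1, best alternative -1; Player II gets 2, best alternative -2. No profitable deviation — NE.
(D, CR): Player I can switch to U (0 → 8). Not NE.
(D, R): Player I can switch to U (-8 → -4). Not NE.

(M, R), (D, CL)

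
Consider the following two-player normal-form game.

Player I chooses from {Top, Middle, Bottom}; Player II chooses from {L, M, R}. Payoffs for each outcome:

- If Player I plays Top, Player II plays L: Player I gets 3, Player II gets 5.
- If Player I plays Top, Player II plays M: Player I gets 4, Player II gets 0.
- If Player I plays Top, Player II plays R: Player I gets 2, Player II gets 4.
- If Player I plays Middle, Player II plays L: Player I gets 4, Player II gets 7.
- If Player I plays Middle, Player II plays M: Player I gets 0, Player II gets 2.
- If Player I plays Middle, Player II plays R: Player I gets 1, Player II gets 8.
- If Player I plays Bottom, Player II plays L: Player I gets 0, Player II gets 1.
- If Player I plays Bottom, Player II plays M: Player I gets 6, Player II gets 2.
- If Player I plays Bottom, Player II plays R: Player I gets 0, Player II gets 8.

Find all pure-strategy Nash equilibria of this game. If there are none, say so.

There is no pure-strategy Nash equilibrium.

Player I against L: payoffs 3, 4, 0 → best response Middle.
Player I against M: payoffs 4, 0, 6 → best response Bottom.
Player I against R: payoffs 2, 1, 0 → best response Top.
Player II against Top: payoffs 5, 0, 4 → best response L.
Player II against Middle: payoffs 7, 2, 8 → best response R.
Player II against Bottom: payoffs 1, 2, 8 → best response R.
No profile is a mutual best response for all players.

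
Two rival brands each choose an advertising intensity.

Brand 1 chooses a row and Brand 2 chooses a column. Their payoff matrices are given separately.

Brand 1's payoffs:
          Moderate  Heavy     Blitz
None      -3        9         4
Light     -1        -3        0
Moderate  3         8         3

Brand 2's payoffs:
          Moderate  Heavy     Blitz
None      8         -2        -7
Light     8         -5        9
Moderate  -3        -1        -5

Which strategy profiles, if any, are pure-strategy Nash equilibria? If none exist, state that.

Brand 1 against Moderate: payoffs -3, -1, 3 → best response Moderate.
Brand 1 against Heavy: payoffs 9, -3, 8 → best response None.
Brand 1 against Blitz: payoffs 4, 0, 3 → best response None.
Brand 2 against None: payoffs 8, -2, -7 → best response Moderate.
Brand 2 against Light: payoffs 8, -5, 9 → best response Blitz.
Brand 2 against Moderate: payoffs -3, -1, -5 → best response Heavy.
No profile is a mutual best response for all players.

No pure-strategy Nash equilibrium.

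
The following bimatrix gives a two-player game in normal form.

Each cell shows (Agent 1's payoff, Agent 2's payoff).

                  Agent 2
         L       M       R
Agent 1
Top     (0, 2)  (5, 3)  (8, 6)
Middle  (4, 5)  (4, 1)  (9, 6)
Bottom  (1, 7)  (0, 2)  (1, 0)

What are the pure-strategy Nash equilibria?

Pure NE: (Middle, R)

Check each profile: it is a Nash equilibrium iff no player can strictly gain by switching unilaterally.
(Top, L): Agent 1 can switch to Middle (0 → 4). Not NE.
(Top, M): Agent 2 can switch to R (3 → 6). Not NE.
(Top, R): Agent 1 can switch to Middle (8 → 9). Not NE.
(Middle, L): Agent 2 can switch to R (5 → 6). Not NE.
(Middle, M): Agent 1 can switch to Top (4 → 5). Not NE.
(Middle, R): Agent 1 gets 9, best alternative 8; Agent 2 gets 6, best alternative 5. No profitable deviation — NE.
(Bottom, L): Agent 1 can switch to Middle (1 → 4). Not NE.
(Bottom, M): Agent 1 can switch to Top (0 → 5). Not NE.
(Bottom, R): Agent 1 can switch to Top (1 → 8). Not NE.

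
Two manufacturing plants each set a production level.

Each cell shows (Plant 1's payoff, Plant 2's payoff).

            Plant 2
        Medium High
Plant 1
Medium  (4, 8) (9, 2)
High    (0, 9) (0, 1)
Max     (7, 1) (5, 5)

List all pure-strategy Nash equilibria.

This game has no pure Nash equilibrium.

Plant 1 against Medium: payoffs 4, 0, 7 → best response Max.
Plant 1 against High: payoffs 9, 0, 5 → best response Medium.
Plant 2 against Medium: payoffs 8, 2 → best response Medium.
Plant 2 against High: payoffs 9, 1 → best response Medium.
Plant 2 against Max: payoffs 1, 5 → best response High.
No profile is a mutual best response for all players.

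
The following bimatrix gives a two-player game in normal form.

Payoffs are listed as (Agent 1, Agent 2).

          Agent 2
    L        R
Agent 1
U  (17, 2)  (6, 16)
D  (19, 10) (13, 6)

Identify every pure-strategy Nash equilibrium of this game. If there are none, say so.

Agent 1 against L: payoffs 17, 19 → best response D.
Agent 1 against R: payoffs 6, 13 → best response D.
Agent 2 against U: payoffs 2, 16 → best response R.
Agent 2 against D: payoffs 10, 6 → best response L.
Mutual best responses: (D, L).

(D, L)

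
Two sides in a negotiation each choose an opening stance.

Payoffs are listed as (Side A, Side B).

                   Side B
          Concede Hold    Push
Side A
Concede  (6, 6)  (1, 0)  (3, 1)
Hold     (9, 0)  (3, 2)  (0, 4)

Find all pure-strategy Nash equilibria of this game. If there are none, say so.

none

For each player, find the best response to each opponent profile; mutual best responses are the pure NE.
Side A against Concede: payoffs 6, 9 → best response Hold.
Side A against Hold: payoffs 1, 3 → best response Hold.
Side A against Push: payoffs 3, 0 → best response Concede.
Side B against Concede: payoffs 6, 0, 1 → best response Concede.
Side B against Hold: payoffs 0, 2, 4 → best response Push.
No profile is a mutual best response for all players.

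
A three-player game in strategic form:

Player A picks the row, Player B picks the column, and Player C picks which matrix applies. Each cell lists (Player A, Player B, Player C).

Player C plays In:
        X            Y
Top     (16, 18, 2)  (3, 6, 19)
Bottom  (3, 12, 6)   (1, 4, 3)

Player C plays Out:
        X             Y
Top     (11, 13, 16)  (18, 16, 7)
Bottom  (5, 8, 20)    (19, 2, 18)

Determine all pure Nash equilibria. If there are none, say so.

Player A against (X, In): payoffs 16, 3 → best response Top.
Player A against (X, Out): payoffs 11, 5 → best response Top.
Player A against (Y, In): payoffs 3, 1 → best response Top.
Player A against (Y, Out): payoffs 18, 19 → best response Bottom.
Player B against (Top, In): payoffs 18, 6 → best response X.
Player B against (Top, Out): payoffs 13, 16 → best response Y.
Player B against (Bottom, In): payoffs 12, 4 → best response X.
Player B against (Bottom, Out): payoffs 8, 2 → best response X.
Player C against (Top, X): payoffs 2, 16 → best response Out.
Player C against (Top, Y): payoffs 19, 7 → best response In.
Player C against (Bottom, X): payoffs 6, 20 → best response Out.
Player C against (Bottom, Y): payoffs 3, 18 → best response Out.
No profile is a mutual best response for all players.

This game has no pure Nash equilibrium.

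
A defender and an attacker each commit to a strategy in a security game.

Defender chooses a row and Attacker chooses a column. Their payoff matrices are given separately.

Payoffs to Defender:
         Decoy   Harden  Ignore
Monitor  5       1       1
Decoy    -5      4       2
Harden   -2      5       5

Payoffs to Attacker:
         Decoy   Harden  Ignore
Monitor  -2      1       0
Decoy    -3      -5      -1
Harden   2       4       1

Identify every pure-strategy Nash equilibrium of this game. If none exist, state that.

(Monitor, Decoy): Attacker can switch to Harden (-2 → 1). Not NE.
(Monitor, Harden): Defender can switch to Decoy (1 → 4). Not NE.
(Monitor, Ignore): Defender can switch to Decoy (1 → 2). Not NE.
(Decoy, Decoy): Defender can switch to Monitor (-5 → 5). Not NE.
(Decoy, Harden): Defender can switch to Harden (4 → 5). Not NE.
(Decoy, Ignore): Defender can switch to Harden (2 → 5). Not NE.
(Harden, Decoy): Defender can switch to Monitor (-2 → 5). Not NE.
(Harden, Harden): Defender gets 5, best alternative 4; Attacker gets 4, best alternative 2. No profitable deviation — NE.
(Harden, Ignore): Attacker can switch to Decoy (1 → 2). Not NE.

Pure NE: (Harden, Harden)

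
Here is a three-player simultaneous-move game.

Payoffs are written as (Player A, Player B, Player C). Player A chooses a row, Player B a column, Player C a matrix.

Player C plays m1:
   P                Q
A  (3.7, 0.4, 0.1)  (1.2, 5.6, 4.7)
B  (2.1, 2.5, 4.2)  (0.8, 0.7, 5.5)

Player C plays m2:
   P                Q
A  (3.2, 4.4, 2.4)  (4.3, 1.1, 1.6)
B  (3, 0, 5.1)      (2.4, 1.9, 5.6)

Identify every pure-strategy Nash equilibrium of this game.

Player A against (P, m1): payoffs 3.7, 2.1 → best response A.
Player A against (P, m2): payoffs 3.2, 3 → best response A.
Player A against (Q, m1): payoffs 1.2, 0.8 → best response A.
Player A against (Q, m2): payoffs 4.3, 2.4 → best response A.
Player B against (A, m1): payoffs 0.4, 5.6 → best response Q.
Player B against (A, m2): payoffs 4.4, 1.1 → best response P.
Player B against (B, m1): payoffs 2.5, 0.7 → best response P.
Player B against (B, m2): payoffs 0, 1.9 → best response Q.
Player C against (A, P): payoffs 0.1, 2.4 → best response m2.
Player C against (A, Q): payoffs 4.7, 1.6 → best response m1.
Player C against (B, P): payoffs 4.2, 5.1 → best response m2.
Player C against (B, Q): payoffs 5.5, 5.6 → best response m2.
Mutual best responses: (A, P, m2); (A, Q, m1).

(A, P, m2); (A, Q, m1)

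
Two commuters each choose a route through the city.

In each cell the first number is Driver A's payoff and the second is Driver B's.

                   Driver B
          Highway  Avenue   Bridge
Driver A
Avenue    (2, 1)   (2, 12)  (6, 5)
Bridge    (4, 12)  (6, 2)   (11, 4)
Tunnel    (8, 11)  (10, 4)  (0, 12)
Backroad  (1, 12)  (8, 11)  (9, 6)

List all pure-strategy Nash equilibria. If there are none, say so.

No pure-strategy Nash equilibrium.

(Avenue, Highway): Driver A can switch to Bridge (2 → 4). Not NE.
(Avenue, Avenue): Driver A can switch to Bridge (2 → 6). Not NE.
(Avenue, Bridge): Driver A can switch to Bridge (6 → 11). Not NE.
(Bridge, Highway): Driver A can switch to Tunnel (4 → 8). Not NE.
(Bridge, Avenue): Driver A can switch to Tunnel (6 → 10). Not NE.
(Bridge, Bridge): Driver B can switch to Highway (4 → 12). Not NE.
(Tunnel, Highway): Driver B can switch to Bridge (11 → 12). Not NE.
(Tunnel, Avenue): Driver B can switch to Highway (4 → 11). Not NE.
(The remaining 4 profiles each have a profitable deviation by the same check.)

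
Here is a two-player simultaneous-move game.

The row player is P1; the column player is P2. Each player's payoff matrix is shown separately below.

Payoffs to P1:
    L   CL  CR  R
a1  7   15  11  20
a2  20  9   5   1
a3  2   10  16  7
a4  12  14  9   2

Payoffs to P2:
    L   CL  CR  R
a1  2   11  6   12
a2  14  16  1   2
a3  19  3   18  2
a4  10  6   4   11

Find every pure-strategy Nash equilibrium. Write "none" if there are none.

Mark each player's best response to every combination of opponents' strategies; a profile where every player is best-responding is a pure Nash equilibrium.
P1 against L: payoffs 7, 20, 2, 12 → best response a2.
P1 against CL: payoffs 15, 9, 10, 14 → best response a1.
P1 against CR: payoffs 11, 5, 16, 9 → best response a3.
P1 against R: payoffs 20, 1, 7, 2 → best response a1.
P2 against a1: payoffs 2, 11, 6, 12 → best response R.
P2 against a2: payoffs 14, 16, 1, 2 → best response CL.
P2 against a3: payoffs 19, 3, 18, 2 → best response L.
P2 against a4: payoffs 10, 6, 4, 11 → best response R.
Mutual best responses: (a1, R).

Pure NE: (a1, R)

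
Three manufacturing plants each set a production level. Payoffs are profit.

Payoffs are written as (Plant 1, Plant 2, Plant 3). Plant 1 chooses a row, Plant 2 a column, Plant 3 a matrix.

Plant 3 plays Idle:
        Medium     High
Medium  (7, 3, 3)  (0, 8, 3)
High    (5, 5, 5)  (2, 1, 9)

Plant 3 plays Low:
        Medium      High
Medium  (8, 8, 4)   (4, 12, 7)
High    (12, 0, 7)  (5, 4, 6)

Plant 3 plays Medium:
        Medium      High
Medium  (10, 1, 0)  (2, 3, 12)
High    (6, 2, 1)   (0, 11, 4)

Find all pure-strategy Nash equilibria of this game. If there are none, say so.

(Medium, Medium, Idle): Plant 2 can switch to High (3 → 8). Not NE.
(Medium, Medium, Low): Plant 1 can switch to High (8 → 12). Not NE.
(Medium, Medium, Medium): Plant 2 can switch to High (1 → 3). Not NE.
(Medium, High, Idle): Plant 1 can switch to High (0 → 2). Not NE.
(Medium, High, Low): Plant 1 can switch to High (4 → 5). Not NE.
(Medium, High, Medium): Plant 1 gets 2, best alternative 0; Plant 2 gets 3, best alternative 1; Plant 3 gets 12, best alternative 7. No profitable deviation — NE.
(High, Medium, Idle): Plant 1 can switch to Medium (5 → 7). Not NE.
(The remaining 5 profiles each have a profitable deviation by the same check.)

Pure NE: (Medium, High, Medium)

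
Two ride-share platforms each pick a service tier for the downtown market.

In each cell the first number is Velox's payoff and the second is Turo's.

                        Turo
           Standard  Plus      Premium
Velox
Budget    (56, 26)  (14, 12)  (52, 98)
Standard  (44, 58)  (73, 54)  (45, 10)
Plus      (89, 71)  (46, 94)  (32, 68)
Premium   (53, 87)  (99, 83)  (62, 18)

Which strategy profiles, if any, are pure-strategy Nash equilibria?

Velox against Standard: payoffs 56, 44, 89, 53 → best response Plus.
Velox against Plus: payoffs 14, 73, 46, 99 → best response Premium.
Velox against Premium: payoffs 52, 45, 32, 62 → best response Premium.
Turo against Budget: payoffs 26, 12, 98 → best response Premium.
Turo against Standard: payoffs 58, 54, 10 → best response Standard.
Turo against Plus: payoffs 71, 94, 68 → best response Plus.
Turo against Premium: payoffs 87, 83, 18 → best response Standard.
No profile is a mutual best response for all players.

There is no pure-strategy Nash equilibrium.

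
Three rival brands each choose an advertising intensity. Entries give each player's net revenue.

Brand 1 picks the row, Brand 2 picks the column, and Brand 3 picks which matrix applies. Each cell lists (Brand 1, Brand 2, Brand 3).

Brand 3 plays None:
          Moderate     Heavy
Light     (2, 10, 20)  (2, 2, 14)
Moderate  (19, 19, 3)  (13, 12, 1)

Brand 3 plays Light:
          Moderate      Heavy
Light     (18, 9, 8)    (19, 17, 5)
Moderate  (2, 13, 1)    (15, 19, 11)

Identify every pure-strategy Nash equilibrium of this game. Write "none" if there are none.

(Light, Moderate, None): Brand 1 can switch to Moderate (2 → 19). Not NE.
(Light, Moderate, Light): Brand 2 can switch to Heavy (9 → 17). Not NE.
(Light, Heavy, None): Brand 1 can switch to Moderate (2 → 13). Not NE.
(Light, Heavy, Light): Brand 3 can switch to None (5 → 14). Not NE.
(Moderate, Moderate, None): Brand 1 gets 19, best alternative 2; Brand 2 gets 19, best alternative 12; Brand 3 gets 3, best alternative 1. No profitable deviation — NE.
(Moderate, Moderate, Light): Brand 1 can switch to Light (2 → 18). Not NE.
(Moderate, Heavy, None): Brand 2 can switch to Moderate (12 → 19). Not NE.
(The remaining 1 profile has a profitable deviation by the same check.)

Pure NE: (Moderate, Moderate, None)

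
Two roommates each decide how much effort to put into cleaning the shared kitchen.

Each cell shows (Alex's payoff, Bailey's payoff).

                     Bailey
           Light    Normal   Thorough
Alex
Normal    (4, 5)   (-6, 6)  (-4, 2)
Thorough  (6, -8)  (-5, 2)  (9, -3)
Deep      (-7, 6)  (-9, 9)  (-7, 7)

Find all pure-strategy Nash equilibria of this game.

Mark each player's best response to every combination of opponents' strategies; a profile where every player is best-responding is a pure Nash equilibrium.
Alex against Light: payoffs 4, 6, -7 → best response Thorough.
Alex against Normal: payoffs -6, -5, -9 → best response Thorough.
Alex against Thorough: payoffs -4, 9, -7 → best response Thorough.
Bailey against Normal: payoffs 5, 6, 2 → best response Normal.
Bailey against Thorough: payoffs -8, 2, -3 → best response Normal.
Bailey against Deep: payoffs 6, 9, 7 → best response Normal.
Mutual best responses: (Thorough, Normal).

(Thorough, Normal)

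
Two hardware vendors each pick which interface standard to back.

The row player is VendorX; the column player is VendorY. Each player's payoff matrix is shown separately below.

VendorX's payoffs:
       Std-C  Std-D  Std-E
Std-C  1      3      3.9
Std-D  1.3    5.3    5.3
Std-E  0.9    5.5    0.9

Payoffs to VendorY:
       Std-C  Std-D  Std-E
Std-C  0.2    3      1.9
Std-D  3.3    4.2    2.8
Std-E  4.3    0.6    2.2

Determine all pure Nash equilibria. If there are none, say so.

This game has no pure Nash equilibrium.

(Std-C, Std-C): VendorX can switch to Std-D (1 → 1.3). Not NE.
(Std-C, Std-D): VendorX can switch to Std-D (3 → 5.3). Not NE.
(Std-C, Std-E): VendorX can switch to Std-D (3.9 → 5.3). Not NE.
(Std-D, Std-C): VendorY can switch to Std-D (3.3 → 4.2). Not NE.
(Std-D, Std-D): VendorX can switch to Std-E (5.3 → 5.5). Not NE.
(Std-D, Std-E): VendorY can switch to Std-C (2.8 → 3.3). Not NE.
(Std-E, Std-C): VendorX can switch to Std-C (0.9 → 1). Not NE.
(Std-E, Std-D): VendorY can switch to Std-C (0.6 → 4.3). Not NE.
(The remaining 1 profile has a profitable deviation by the same check.)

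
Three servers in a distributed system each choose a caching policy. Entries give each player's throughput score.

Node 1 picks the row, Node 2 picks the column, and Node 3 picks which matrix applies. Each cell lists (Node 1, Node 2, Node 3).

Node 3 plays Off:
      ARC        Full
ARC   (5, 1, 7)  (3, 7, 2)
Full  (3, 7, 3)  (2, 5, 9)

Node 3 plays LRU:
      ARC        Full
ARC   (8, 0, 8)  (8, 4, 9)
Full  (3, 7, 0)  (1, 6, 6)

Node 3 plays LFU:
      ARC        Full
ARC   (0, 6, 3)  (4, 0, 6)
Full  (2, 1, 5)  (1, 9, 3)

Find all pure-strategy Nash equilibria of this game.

Check each profile: it is a Nash equilibrium iff no player can strictly gain by switching unilaterally.
(ARC, ARC, Off): Node 2 can switch to Full (1 → 7). Not NE.
(ARC, ARC, LRU): Node 2 can switch to Full (0 → 4). Not NE.
(ARC, ARC, LFU): Node 1 can switch to Full (0 → 2). Not NE.
(ARC, Full, Off): Node 3 can switch to LRU (2 → 9). Not NE.
(ARC, Full, LRU): Node 1 gets 8, best alternative 1; Node 2 gets 4, best alternative 0; Node 3 gets 9, best alternative 6. No profitable deviation — NE.
(ARC, Full, LFU): Node 2 can switch to ARC (0 → 6). Not NE.
(Full, ARC, Off): Node 1 can switch to ARC (3 → 5). Not NE.
(Full, ARC, LRU): Node 1 can switch to ARC (3 → 8). Not NE.
(Full, ARC, LFU): Node 2 can switch to Full (1 → 9). Not NE.
(Full, Full, Off): Node 1 can switch to ARC (2 → 3). Not NE.
(Full, Full, LRU): Node 1 can switch to ARC (1 → 8). Not NE.
(Full, Full, LFU): Node 1 can switch to ARC (1 → 4). Not NE.

Pure NE: (ARC, Full, LRU)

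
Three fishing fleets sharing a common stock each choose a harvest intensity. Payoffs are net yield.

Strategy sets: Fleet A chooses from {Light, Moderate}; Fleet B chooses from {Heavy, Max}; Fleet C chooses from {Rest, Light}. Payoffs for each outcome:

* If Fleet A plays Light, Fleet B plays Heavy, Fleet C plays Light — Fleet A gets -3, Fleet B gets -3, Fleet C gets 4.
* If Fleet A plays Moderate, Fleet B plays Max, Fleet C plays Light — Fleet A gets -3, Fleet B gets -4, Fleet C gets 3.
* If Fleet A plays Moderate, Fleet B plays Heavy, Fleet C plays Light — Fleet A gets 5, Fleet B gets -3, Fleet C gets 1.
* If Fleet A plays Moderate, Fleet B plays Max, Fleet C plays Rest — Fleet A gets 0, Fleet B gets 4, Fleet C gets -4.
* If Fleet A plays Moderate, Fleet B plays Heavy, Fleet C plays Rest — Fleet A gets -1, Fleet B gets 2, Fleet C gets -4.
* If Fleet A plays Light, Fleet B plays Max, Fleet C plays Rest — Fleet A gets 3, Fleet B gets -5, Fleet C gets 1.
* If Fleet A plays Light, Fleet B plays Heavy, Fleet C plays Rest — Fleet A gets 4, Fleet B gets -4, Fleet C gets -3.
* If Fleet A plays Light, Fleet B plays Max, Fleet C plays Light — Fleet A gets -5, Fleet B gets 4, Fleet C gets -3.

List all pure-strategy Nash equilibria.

The unique pure-strategy Nash equilibrium is (Moderate, Heavy, Light).

Fleet A against (Heavy, Rest): payoffs 4, -1 → best response Light.
Fleet A against (Heavy, Light): payoffs -3, 5 → best response Moderate.
Fleet A against (Max, Rest): payoffs 3, 0 → best response Light.
Fleet A against (Max, Light): payoffs -5, -3 → best response Moderate.
Fleet B against (Light, Rest): payoffs -4, -5 → best response Heavy.
Fleet B against (Light, Light): payoffs -3, 4 → best response Max.
Fleet B against (Moderate, Rest): payoffs 2, 4 → best response Max.
Fleet B against (Moderate, Light): payoffs -3, -4 → best response Heavy.
Fleet C against (Light, Heavy): payoffs -3, 4 → best response Light.
Fleet C against (Light, Max): payoffs 1, -3 → best response Rest.
Fleet C against (Moderate, Heavy): payoffs -4, 1 → best response Light.
Fleet C against (Moderate, Max): payoffs -4, 3 → best response Light.
Mutual best responses: (Moderate, Heavy, Light).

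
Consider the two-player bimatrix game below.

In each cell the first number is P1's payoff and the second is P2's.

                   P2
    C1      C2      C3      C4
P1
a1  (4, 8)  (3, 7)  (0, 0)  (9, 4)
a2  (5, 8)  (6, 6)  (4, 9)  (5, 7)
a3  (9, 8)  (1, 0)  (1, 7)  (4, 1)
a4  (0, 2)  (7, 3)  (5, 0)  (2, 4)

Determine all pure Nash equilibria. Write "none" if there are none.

P1 against C1: payoffs 4, 5, 9, 0 → best response a3.
P1 against C2: payoffs 3, 6, 1, 7 → best response a4.
P1 against C3: payoffs 0, 4, 1, 5 → best response a4.
P1 against C4: payoffs 9, 5, 4, 2 → best response a1.
P2 against a1: payoffs 8, 7, 0, 4 → best response C1.
P2 against a2: payoffs 8, 6, 9, 7 → best response C3.
P2 against a3: payoffs 8, 0, 7, 1 → best response C1.
P2 against a4: payoffs 2, 3, 0, 4 → best response C4.
Mutual best responses: (a3, C1).

(a3, C1)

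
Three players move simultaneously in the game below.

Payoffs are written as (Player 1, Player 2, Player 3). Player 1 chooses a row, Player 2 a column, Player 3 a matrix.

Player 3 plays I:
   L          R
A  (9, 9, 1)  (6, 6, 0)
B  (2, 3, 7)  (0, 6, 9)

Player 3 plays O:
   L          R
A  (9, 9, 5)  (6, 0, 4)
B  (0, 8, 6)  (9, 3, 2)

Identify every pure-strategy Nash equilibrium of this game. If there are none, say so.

(A, L, I): Player 3 can switch to O (1 → 5). Not NE.
(A, L, O): Player 1 gets 9, best alternative 0; Player 2 gets 9, best alternative 0; Player 3 gets 5, best alternative 1. No profitable deviation — NE.
(A, R, I): Player 2 can switch to L (6 → 9). Not NE.
(A, R, O): Player 1 can switch to B (6 → 9). Not NE.
(B, L, I): Player 1 can switch to A (2 → 9). Not NE.
(B, L, O): Player 1 can switch to A (0 → 9). Not NE.
(B, R, I): Player 1 can switch to A (0 → 6). Not NE.
(B, R, O): Player 2 can switch to L (3 → 8). Not NE.

The unique pure-strategy Nash equilibrium is (A, L, O).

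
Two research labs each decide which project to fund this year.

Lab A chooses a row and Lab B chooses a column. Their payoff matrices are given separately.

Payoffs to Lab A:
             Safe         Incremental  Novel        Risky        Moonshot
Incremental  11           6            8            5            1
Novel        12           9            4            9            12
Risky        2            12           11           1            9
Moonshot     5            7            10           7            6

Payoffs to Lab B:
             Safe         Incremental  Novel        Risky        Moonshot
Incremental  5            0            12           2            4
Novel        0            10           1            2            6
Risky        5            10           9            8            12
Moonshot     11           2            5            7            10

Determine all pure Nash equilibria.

This game has no pure Nash equilibrium.

Lab A against Safe: payoffs 11, 12, 2, 5 → best response Novel.
Lab A against Incremental: payoffs 6, 9, 12, 7 → best response Risky.
Lab A against Novel: payoffs 8, 4, 11, 10 → best response Risky.
Lab A against Risky: payoffs 5, 9, 1, 7 → best response Novel.
Lab A against Moonshot: payoffs 1, 12, 9, 6 → best response Novel.
Lab B against Incremental: payoffs 5, 0, 12, 2, 4 → best response Novel.
Lab B against Novel: payoffs 0, 10, 1, 2, 6 → best response Incremental.
Lab B against Risky: payoffs 5, 10, 9, 8, 12 → best response Moonshot.
Lab B against Moonshot: payoffs 11, 2, 5, 7, 10 → best response Safe.
No profile is a mutual best response for all players.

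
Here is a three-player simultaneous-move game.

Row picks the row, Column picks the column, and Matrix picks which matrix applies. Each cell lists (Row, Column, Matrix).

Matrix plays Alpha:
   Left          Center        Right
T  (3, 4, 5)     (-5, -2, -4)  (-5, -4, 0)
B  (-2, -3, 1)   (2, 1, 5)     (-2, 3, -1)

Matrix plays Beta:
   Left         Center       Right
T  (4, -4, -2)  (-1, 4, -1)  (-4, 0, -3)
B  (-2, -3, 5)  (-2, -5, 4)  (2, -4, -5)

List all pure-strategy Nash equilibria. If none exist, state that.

Pure-strategy Nash equilibria: (T, Left, Alpha); (T, Center, Beta); (B, Right, Alpha)

(T, Left, Alpha): Row gets 3, best alternative -2; Column gets 4, best alternative -2; Matrix gets 5, best alternative -2. No profitable deviation — NE.
(T, Left, Beta): Column can switch to Center (-4 → 4). Not NE.
(T, Center, Alpha): Row can switch to B (-5 → 2). Not NE.
(T, Center, Beta): Row gets -1, best alternative -2; Column gets 4, best alternative 0; Matrix gets -1, best alternative -4. No profitable deviation — NE.
(T, Right, Alpha): Row can switch to B (-5 → -2). Not NE.
(T, Right, Beta): Row can switch to B (-4 → 2). Not NE.
(B, Left, Alpha): Row can switch to T (-2 → 3). Not NE.
(B, Left, Beta): Row can switch to T (-2 → 4). Not NE.
(B, Right, Alpha): Row gets -2, best alternative -5; Column gets 3, best alternative 1; Matrix gets -1, best alternative -5. No profitable deviation — NE.
(The remaining 3 profiles each have a profitable deviation by the same check.)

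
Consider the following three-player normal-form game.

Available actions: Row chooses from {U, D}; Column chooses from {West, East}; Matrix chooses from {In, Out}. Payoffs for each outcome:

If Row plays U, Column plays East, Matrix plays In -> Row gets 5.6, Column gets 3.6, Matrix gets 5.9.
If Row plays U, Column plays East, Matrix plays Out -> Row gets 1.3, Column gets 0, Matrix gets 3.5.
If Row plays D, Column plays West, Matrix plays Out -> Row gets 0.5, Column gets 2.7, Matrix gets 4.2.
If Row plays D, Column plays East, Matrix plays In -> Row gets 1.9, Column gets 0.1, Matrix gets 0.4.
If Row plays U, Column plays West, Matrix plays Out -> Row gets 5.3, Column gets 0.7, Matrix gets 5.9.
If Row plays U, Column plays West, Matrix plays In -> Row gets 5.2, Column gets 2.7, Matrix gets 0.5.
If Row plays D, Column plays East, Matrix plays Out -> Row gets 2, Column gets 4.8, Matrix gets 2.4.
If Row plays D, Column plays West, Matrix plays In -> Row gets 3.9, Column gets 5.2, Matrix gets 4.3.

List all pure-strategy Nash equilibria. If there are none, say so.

Pure-strategy Nash equilibria: (U, West, Out), (U, East, In), (D, East, Out)

(U, West, In): Column can switch to East (2.7 → 3.6). Not NE.
(U, West, Out): Row gets 5.3, best alternative 0.5; Column gets 0.7, best alternative 0; Matrix gets 5.9, best alternative 0.5. No profitable deviation — NE.
(U, East, In): Row gets 5.6, best alternative 1.9; Column gets 3.6, best alternative 2.7; Matrix gets 5.9, best alternative 3.5. No profitable deviation — NE.
(U, East, Out): Row can switch to D (1.3 → 2). Not NE.
(D, West, In): Row can switch to U (3.9 → 5.2). Not NE.
(D, West, Out): Row can switch to U (0.5 → 5.3). Not NE.
(D, East, In): Row can switch to U (1.9 → 5.6). Not NE.
(D, East, Out): Row gets 2, best alternative 1.3; Column gets 4.8, best alternative 2.7; Matrix gets 2.4, best alternative 0.4. No profitable deviation — NE.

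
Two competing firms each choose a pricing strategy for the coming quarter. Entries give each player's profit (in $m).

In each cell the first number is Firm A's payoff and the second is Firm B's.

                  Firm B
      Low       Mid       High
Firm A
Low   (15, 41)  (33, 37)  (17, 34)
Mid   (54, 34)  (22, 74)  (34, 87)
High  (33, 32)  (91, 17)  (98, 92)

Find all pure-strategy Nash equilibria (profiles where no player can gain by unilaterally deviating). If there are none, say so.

(High, High)

(Low, Low): Firm A can switch to Mid (15 → 54). Not NE.
(Low, Mid): Firm A can switch to High (33 → 91). Not NE.
(Low, High): Firm A can switch to Mid (17 → 34). Not NE.
(Mid, Low): Firm B can switch to Mid (34 → 74). Not NE.
(Mid, Mid): Firm A can switch to Low (22 → 33). Not NE.
(Mid, High): Firm A can switch to High (34 → 98). Not NE.
(High, Low): Firm A can switch to Mid (33 → 54). Not NE.
(High, Mid): Firm B can switch to Low (17 → 32). Not NE.
(High, High): Firm A gets 98, best alternative 34; Firm B gets 92, best alternative 32. No profitable deviation — NE.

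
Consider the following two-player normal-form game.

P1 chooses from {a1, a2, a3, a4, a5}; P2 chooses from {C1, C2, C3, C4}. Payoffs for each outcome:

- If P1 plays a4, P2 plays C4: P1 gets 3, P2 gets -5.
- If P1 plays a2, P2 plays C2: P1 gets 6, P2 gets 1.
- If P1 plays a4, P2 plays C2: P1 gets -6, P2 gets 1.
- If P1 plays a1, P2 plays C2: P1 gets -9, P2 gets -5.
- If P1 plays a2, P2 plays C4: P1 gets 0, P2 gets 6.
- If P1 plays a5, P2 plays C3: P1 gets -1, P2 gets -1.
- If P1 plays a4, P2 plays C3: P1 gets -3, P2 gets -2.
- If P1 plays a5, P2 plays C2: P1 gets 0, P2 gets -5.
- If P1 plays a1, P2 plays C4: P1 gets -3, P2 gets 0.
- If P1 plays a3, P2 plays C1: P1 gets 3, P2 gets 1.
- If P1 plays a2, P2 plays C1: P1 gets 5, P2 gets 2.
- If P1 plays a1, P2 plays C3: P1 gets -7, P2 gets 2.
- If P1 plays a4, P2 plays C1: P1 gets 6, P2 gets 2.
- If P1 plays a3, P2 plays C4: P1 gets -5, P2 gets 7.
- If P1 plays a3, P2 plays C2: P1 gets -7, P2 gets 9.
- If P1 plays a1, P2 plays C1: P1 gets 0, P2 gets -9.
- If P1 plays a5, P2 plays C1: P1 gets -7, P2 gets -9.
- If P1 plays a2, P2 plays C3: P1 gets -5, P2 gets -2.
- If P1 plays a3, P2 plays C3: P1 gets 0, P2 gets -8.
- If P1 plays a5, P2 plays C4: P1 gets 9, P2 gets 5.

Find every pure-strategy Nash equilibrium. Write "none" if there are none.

P1 against C1: payoffs 0, 5, 3, 6, -7 → best response a4.
P1 against C2: payoffs -9, 6, -7, -6, 0 → best response a2.
P1 against C3: payoffs -7, -5, 0, -3, -1 → best response a3.
P1 against C4: payoffs -3, 0, -5, 3, 9 → best response a5.
P2 against a1: payoffs -9, -5, 2, 0 → best response C3.
P2 against a2: payoffs 2, 1, -2, 6 → best response C4.
P2 against a3: payoffs 1, 9, -8, 7 → best response C2.
P2 against a4: payoffs 2, 1, -2, -5 → best response C1.
P2 against a5: payoffs -9, -5, -1, 5 → best response C4.
Mutual best responses: (a4, C1); (a5, C4).

(a4, C1); (a5, C4)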